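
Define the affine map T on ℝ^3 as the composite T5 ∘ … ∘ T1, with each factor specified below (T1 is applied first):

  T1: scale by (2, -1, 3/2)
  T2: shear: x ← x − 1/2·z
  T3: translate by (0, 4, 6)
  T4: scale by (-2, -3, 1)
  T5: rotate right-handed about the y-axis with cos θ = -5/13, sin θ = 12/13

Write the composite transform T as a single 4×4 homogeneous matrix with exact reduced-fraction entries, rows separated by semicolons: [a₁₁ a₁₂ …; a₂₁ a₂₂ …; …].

T1 = [2 0 0 0; 0 -1 0 0; 0 0 3/2 0; 0 0 0 1]
T2·T1 = [2 0 -3/4 0; 0 -1 0 0; 0 0 3/2 0; 0 0 0 1]
T3·…·T1 = [2 0 -3/4 0; 0 -1 0 4; 0 0 3/2 6; 0 0 0 1]
T4·…·T1 = [-4 0 3/2 0; 0 3 0 -12; 0 0 3/2 6; 0 0 0 1]
T5·…·T1 = [20/13 0 21/26 72/13; 0 3 0 -12; 48/13 0 -51/26 -30/13; 0 0 0 1]

T = [20/13 0 21/26 72/13; 0 3 0 -12; 48/13 0 -51/26 -30/13; 0 0 0 1]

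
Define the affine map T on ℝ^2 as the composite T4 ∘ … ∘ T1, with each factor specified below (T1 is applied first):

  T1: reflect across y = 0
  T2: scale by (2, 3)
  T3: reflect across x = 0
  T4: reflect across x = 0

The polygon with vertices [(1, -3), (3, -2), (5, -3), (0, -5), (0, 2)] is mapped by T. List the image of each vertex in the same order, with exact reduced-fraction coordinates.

image vertices: (2, 9), (6, 6), (10, 9), (0, 15), (0, -6)

T1 reflect across y = 0: (1, -3) → (1, 3); (3, -2) → (3, 2); (5, -3) → (5, 3); (0, -5) → (0, 5); (0, 2) → (0, -2)
T2 scale by (2, 3): (1, 3) → (2, 9); (3, 2) → (6, 6); (5, 3) → (10, 9); (0, 5) → (0, 15); (0, -2) → (0, -6)
T3 reflect across x = 0: (2, 9) → (-2, 9); (6, 6) → (-6, 6); (10, 9) → (-10, 9); (0, 15) → (0, 15); (0, -6) → (0, -6)
T4 reflect across x = 0: (-2, 9) → (2, 9); (-6, 6) → (6, 6); (-10, 9) → (10, 9); (0, 15) → (0, 15); (0, -6) → (0, -6)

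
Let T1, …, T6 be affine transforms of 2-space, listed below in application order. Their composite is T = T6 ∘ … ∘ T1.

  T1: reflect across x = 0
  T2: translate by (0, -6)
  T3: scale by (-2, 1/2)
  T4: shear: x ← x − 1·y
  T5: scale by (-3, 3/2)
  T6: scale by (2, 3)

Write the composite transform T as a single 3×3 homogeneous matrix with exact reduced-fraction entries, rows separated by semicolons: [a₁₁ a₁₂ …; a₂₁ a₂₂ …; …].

T = [-12 3 -18; 0 9/4 -27/2; 0 0 1]

T1 = [-1 0 0; 0 1 0; 0 0 1]
T2·T1 = [-1 0 0; 0 1 -6; 0 0 1]
T3·…·T1 = [2 0 0; 0 1/2 -3; 0 0 1]
T4·…·T1 = [2 -1/2 3; 0 1/2 -3; 0 0 1]
T5·…·T1 = [-6 3/2 -9; 0 3/4 -9/2; 0 0 1]
T6·…·T1 = [-12 3 -18; 0 9/4 -27/2; 0 0 1]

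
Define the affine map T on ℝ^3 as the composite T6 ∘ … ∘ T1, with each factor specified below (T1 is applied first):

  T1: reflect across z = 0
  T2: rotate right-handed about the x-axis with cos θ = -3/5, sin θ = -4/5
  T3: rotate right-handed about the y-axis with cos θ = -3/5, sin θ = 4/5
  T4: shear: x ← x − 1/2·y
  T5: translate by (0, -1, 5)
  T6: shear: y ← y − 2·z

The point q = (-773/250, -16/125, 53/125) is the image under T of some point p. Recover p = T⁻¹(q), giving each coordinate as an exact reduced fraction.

p = (5, -9/5, -4/5)

T1 = [1 0 0 0; 0 1 0 0; 0 0 -1 0; 0 0 0 1]
T2·T1 = [1 0 0 0; 0 -3/5 -4/5 0; 0 -4/5 3/5 0; 0 0 0 1]
T3·…·T1 = [-3/5 -16/25 12/25 0; 0 -3/5 -4/5 0; -4/5 12/25 -9/25 0; 0 0 0 1]
T4·…·T1 = [-3/5 -17/50 22/25 0; 0 -3/5 -4/5 0; -4/5 12/25 -9/25 0; 0 0 0 1]
T5·…·T1 = [-3/5 -17/50 22/25 0; 0 -3/5 -4/5 -1; -4/5 12/25 -9/25 5; 0 0 0 1]
T6·…·T1 = [-3/5 -17/50 22/25 0; 8/5 -39/25 -2/25 -11; -4/5 12/25 -9/25 5; 0 0 0 1]
det M = -1; M⁻¹ = [-3/5 -3/10 -7/5 37/10; -16/25 -23/25 -34/25 -83/25; 12/25 -14/25 -37/25 31/25; 0 0 0 1]
M⁻¹ · (-773/250, -16/125, 53/125)ᵀ = (5, -9/5, -4/5)ᵀ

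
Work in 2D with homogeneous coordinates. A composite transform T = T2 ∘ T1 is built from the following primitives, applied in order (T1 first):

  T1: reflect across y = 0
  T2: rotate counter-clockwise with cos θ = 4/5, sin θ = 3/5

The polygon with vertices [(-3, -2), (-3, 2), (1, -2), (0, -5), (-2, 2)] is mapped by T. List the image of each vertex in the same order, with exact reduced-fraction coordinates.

image vertices: (-18/5, -1/5), (-6/5, -17/5), (-2/5, 11/5), (-3, 4), (-2/5, -14/5)

T1 reflect across y = 0: (-3, -2) → (-3, 2); (-3, 2) → (-3, -2); (1, -2) → (1, 2); (0, -5) → (0, 5); (-2, 2) → (-2, -2)
T2 rotate counter-clockwise with cos θ = 4/5, sin θ = 3/5: (-3, 2) → (-18/5, -1/5); (-3, -2) → (-6/5, -17/5); (1, 2) → (-2/5, 11/5); (0, 5) → (-3, 4); (-2, -2) → (-2/5, -14/5)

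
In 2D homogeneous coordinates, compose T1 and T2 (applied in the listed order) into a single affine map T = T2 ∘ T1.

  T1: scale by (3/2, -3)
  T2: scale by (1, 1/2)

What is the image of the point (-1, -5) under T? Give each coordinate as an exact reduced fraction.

T(p) = (-3/2, 15/2)

T1 scale by (3/2, -3): (-1, -5) → (-3/2, 15)
T2 scale by (1, 1/2): (-3/2, 15) → (-3/2, 15/2)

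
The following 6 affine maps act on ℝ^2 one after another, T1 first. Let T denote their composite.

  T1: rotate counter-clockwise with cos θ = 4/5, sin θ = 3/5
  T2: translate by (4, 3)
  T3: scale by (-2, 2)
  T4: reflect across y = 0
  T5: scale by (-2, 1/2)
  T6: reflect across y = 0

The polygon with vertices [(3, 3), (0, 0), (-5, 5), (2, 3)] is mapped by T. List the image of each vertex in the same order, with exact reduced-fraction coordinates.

T1 rotate counter-clockwise with cos θ = 4/5, sin θ = 3/5: (3, 3) → (3/5, 21/5); (0, 0) → (0, 0); (-5, 5) → (-7, 1); (2, 3) → (-1/5, 18/5)
T2 translate by (4, 3): (3/5, 21/5) → (23/5, 36/5); (0, 0) → (4, 3); (-7, 1) → (-3, 4); (-1/5, 18/5) → (19/5, 33/5)
T3 scale by (-2, 2): (23/5, 36/5) → (-46/5, 72/5); (4, 3) → (-8, 6); (-3, 4) → (6, 8); (19/5, 33/5) → (-38/5, 66/5)
T4 reflect across y = 0: (-46/5, 72/5) → (-46/5, -72/5); (-8, 6) → (-8, -6); (6, 8) → (6, -8); (-38/5, 66/5) → (-38/5, -66/5)
T5 scale by (-2, 1/2): (-46/5, -72/5) → (92/5, -36/5); (-8, -6) → (16, -3); (6, -8) → (-12, -4); (-38/5, -66/5) → (76/5, -33/5)
T6 reflect across y = 0: (92/5, -36/5) → (92/5, 36/5); (16, -3) → (16, 3); (-12, -4) → (-12, 4); (76/5, -33/5) → (76/5, 33/5)

image vertices: (92/5, 36/5), (16, 3), (-12, 4), (76/5, 33/5)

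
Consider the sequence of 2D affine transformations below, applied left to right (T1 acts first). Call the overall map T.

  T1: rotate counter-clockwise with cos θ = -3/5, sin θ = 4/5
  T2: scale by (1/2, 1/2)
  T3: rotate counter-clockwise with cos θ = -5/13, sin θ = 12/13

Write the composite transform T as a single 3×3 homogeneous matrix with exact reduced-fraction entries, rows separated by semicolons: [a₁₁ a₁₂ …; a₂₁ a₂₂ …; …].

T1 = [-3/5 -4/5 0; 4/5 -3/5 0; 0 0 1]
T2·T1 = [-3/10 -2/5 0; 2/5 -3/10 0; 0 0 1]
T3·…·T1 = [-33/130 28/65 0; -28/65 -33/130 0; 0 0 1]

T = [-33/130 28/65 0; -28/65 -33/130 0; 0 0 1]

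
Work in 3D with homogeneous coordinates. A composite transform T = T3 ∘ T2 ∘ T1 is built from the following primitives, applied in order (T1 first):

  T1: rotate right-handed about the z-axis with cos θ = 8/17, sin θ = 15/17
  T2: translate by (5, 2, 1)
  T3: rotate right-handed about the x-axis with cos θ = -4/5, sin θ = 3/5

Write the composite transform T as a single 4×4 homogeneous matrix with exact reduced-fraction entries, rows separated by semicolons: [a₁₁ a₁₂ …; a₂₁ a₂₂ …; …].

T1 = [8/17 -15/17 0 0; 15/17 8/17 0 0; 0 0 1 0; 0 0 0 1]
T2·T1 = [8/17 -15/17 0 5; 15/17 8/17 0 2; 0 0 1 1; 0 0 0 1]
T3·…·T1 = [8/17 -15/17 0 5; -12/17 -32/85 -3/5 -11/5; 9/17 24/85 -4/5 2/5; 0 0 0 1]

T = [8/17 -15/17 0 5; -12/17 -32/85 -3/5 -11/5; 9/17 24/85 -4/5 2/5; 0 0 0 1]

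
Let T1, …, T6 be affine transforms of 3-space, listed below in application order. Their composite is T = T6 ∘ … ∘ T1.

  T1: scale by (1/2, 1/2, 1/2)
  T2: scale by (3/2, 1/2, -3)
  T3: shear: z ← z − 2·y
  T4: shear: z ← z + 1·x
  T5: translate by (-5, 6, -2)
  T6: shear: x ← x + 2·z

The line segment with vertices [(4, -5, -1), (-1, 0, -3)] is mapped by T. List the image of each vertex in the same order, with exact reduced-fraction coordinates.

image vertices: (8, 19/4, 5), (-9/4, 6, 7/4)

T1 scale by (1/2, 1/2, 1/2): (4, -5, -1) → (2, -5/2, -1/2); (-1, 0, -3) → (-1/2, 0, -3/2)
T2 scale by (3/2, 1/2, -3): (2, -5/2, -1/2) → (3, -5/4, 3/2); (-1/2, 0, -3/2) → (-3/4, 0, 9/2)
T3 shear: z ← z − 2·y: (3, -5/4, 3/2) → (3, -5/4, 4); (-3/4, 0, 9/2) → (-3/4, 0, 9/2)
T4 shear: z ← z + 1·x: (3, -5/4, 4) → (3, -5/4, 7); (-3/4, 0, 9/2) → (-3/4, 0, 15/4)
T5 translate by (-5, 6, -2): (3, -5/4, 7) → (-2, 19/4, 5); (-3/4, 0, 15/4) → (-23/4, 6, 7/4)
T6 shear: x ← x + 2·z: (-2, 19/4, 5) → (8, 19/4, 5); (-23/4, 6, 7/4) → (-9/4, 6, 7/4)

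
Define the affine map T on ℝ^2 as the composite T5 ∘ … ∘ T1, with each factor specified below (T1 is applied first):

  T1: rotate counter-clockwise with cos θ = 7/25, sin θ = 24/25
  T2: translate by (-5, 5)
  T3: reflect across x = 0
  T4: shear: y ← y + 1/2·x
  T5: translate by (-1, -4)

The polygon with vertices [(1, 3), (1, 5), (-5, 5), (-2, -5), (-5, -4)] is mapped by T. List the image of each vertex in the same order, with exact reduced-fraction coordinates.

image vertices: (33/5, 33/5), (213/25, 203/25), (51/5, 16/5), (-6/25, -97/50), (39/25, -91/25)

T1 rotate counter-clockwise with cos θ = 7/25, sin θ = 24/25: (1, 3) → (-13/5, 9/5); (1, 5) → (-113/25, 59/25); (-5, 5) → (-31/5, -17/5); (-2, -5) → (106/25, -83/25); (-5, -4) → (61/25, -148/25)
T2 translate by (-5, 5): (-13/5, 9/5) → (-38/5, 34/5); (-113/25, 59/25) → (-238/25, 184/25); (-31/5, -17/5) → (-56/5, 8/5); (106/25, -83/25) → (-19/25, 42/25); (61/25, -148/25) → (-64/25, -23/25)
T3 reflect across x = 0: (-38/5, 34/5) → (38/5, 34/5); (-238/25, 184/25) → (238/25, 184/25); (-56/5, 8/5) → (56/5, 8/5); (-19/25, 42/25) → (19/25, 42/25); (-64/25, -23/25) → (64/25, -23/25)
T4 shear: y ← y + 1/2·x: (38/5, 34/5) → (38/5, 53/5); (238/25, 184/25) → (238/25, 303/25); (56/5, 8/5) → (56/5, 36/5); (19/25, 42/25) → (19/25, 103/50); (64/25, -23/25) → (64/25, 9/25)
T5 translate by (-1, -4): (38/5, 53/5) → (33/5, 33/5); (238/25, 303/25) → (213/25, 203/25); (56/5, 36/5) → (51/5, 16/5); (19/25, 103/50) → (-6/25, -97/50); (64/25, 9/25) → (39/25, -91/25)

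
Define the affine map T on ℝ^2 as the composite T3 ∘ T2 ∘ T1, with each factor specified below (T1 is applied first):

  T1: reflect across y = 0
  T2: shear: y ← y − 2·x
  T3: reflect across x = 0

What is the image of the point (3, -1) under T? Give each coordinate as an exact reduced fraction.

T(p) = (-3, -5)

T1 reflect across y = 0: (3, -1) → (3, 1)
T2 shear: y ← y − 2·x: (3, 1) → (3, -5)
T3 reflect across x = 0: (3, -5) → (-3, -5)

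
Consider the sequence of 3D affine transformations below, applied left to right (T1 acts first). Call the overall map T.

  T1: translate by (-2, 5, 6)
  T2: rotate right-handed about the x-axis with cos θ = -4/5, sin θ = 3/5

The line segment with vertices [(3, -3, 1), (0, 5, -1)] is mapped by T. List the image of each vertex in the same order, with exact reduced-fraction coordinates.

T1 translate by (-2, 5, 6): (3, -3, 1) → (1, 2, 7); (0, 5, -1) → (-2, 10, 5)
T2 rotate right-handed about the x-axis with cos θ = -4/5, sin θ = 3/5: (1, 2, 7) → (1, -29/5, -22/5); (-2, 10, 5) → (-2, -11, 2)

image vertices: (1, -29/5, -22/5), (-2, -11, 2)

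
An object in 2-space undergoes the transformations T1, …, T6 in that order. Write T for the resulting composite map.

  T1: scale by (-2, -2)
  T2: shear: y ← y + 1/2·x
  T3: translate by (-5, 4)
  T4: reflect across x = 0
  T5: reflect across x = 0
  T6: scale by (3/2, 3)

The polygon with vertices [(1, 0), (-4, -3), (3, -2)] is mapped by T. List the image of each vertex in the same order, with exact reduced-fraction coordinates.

image vertices: (-21/2, 9), (9/2, 42), (-33/2, 15)

T1 scale by (-2, -2): (1, 0) → (-2, 0); (-4, -3) → (8, 6); (3, -2) → (-6, 4)
T2 shear: y ← y + 1/2·x: (-2, 0) → (-2, -1); (8, 6) → (8, 10); (-6, 4) → (-6, 1)
T3 translate by (-5, 4): (-2, -1) → (-7, 3); (8, 10) → (3, 14); (-6, 1) → (-11, 5)
T4 reflect across x = 0: (-7, 3) → (7, 3); (3, 14) → (-3, 14); (-11, 5) → (11, 5)
T5 reflect across x = 0: (7, 3) → (-7, 3); (-3, 14) → (3, 14); (11, 5) → (-11, 5)
T6 scale by (3/2, 3): (-7, 3) → (-21/2, 9); (3, 14) → (9/2, 42); (-11, 5) → (-33/2, 15)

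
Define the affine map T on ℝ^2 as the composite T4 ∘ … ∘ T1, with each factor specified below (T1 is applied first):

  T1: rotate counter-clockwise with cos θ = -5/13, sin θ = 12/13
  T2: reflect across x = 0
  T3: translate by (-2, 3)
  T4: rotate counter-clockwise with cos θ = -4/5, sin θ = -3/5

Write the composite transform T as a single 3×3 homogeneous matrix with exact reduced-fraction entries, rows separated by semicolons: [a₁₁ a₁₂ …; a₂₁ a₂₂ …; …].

T = [16/65 -63/65 17/5; -63/65 -16/65 -6/5; 0 0 1]

T1 = [-5/13 -12/13 0; 12/13 -5/13 0; 0 0 1]
T2·T1 = [5/13 12/13 0; 12/13 -5/13 0; 0 0 1]
T3·…·T1 = [5/13 12/13 -2; 12/13 -5/13 3; 0 0 1]
T4·…·T1 = [16/65 -63/65 17/5; -63/65 -16/65 -6/5; 0 0 1]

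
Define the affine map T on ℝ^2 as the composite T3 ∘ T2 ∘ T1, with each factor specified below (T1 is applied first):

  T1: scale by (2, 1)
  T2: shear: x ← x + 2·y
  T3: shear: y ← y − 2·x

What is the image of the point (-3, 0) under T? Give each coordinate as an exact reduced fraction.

T(p) = (-6, 12)

T1 scale by (2, 1): (-3, 0) → (-6, 0)
T2 shear: x ← x + 2·y: (-6, 0) → (-6, 0)
T3 shear: y ← y − 2·x: (-6, 0) → (-6, 12)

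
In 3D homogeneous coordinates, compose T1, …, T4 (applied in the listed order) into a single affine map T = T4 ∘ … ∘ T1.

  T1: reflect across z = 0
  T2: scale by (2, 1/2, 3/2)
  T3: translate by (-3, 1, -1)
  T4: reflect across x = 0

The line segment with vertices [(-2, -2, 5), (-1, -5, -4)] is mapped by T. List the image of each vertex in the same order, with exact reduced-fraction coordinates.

image vertices: (7, 0, -17/2), (5, -3/2, 5)

T1 reflect across z = 0: (-2, -2, 5) → (-2, -2, -5); (-1, -5, -4) → (-1, -5, 4)
T2 scale by (2, 1/2, 3/2): (-2, -2, -5) → (-4, -1, -15/2); (-1, -5, 4) → (-2, -5/2, 6)
T3 translate by (-3, 1, -1): (-4, -1, -15/2) → (-7, 0, -17/2); (-2, -5/2, 6) → (-5, -3/2, 5)
T4 reflect across x = 0: (-7, 0, -17/2) → (7, 0, -17/2); (-5, -3/2, 5) → (5, -3/2, 5)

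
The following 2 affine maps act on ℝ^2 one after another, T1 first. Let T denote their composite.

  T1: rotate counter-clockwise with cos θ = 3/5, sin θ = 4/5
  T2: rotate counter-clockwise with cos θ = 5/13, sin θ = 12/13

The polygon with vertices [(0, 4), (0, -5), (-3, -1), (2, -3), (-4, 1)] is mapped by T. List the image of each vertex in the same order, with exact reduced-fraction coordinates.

T1 rotate counter-clockwise with cos θ = 3/5, sin θ = 4/5: (0, 4) → (-16/5, 12/5); (0, -5) → (4, -3); (-3, -1) → (-1, -3); (2, -3) → (18/5, -1/5); (-4, 1) → (-16/5, -13/5)
T2 rotate counter-clockwise with cos θ = 5/13, sin θ = 12/13: (-16/5, 12/5) → (-224/65, -132/65); (4, -3) → (56/13, 33/13); (-1, -3) → (31/13, -27/13); (18/5, -1/5) → (102/65, 211/65); (-16/5, -13/5) → (76/65, -257/65)

image vertices: (-224/65, -132/65), (56/13, 33/13), (31/13, -27/13), (102/65, 211/65), (76/65, -257/65)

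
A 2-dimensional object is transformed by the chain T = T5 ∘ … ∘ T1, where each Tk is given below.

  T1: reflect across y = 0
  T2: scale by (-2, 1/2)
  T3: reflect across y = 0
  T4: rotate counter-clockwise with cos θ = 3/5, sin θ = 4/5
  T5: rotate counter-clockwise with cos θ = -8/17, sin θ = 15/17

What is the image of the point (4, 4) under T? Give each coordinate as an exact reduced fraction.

T(p) = (38/5, -16/5)

T1 reflect across y = 0: (4, 4) → (4, -4)
T2 scale by (-2, 1/2): (4, -4) → (-8, -2)
T3 reflect across y = 0: (-8, -2) → (-8, 2)
T4 rotate counter-clockwise with cos θ = 3/5, sin θ = 4/5: (-8, 2) → (-32/5, -26/5)
T5 rotate counter-clockwise with cos θ = -8/17, sin θ = 15/17: (-32/5, -26/5) → (38/5, -16/5)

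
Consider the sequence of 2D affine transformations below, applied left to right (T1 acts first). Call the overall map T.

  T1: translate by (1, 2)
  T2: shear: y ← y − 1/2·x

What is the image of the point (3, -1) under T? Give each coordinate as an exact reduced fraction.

T1 translate by (1, 2): (3, -1) → (4, 1)
T2 shear: y ← y − 1/2·x: (4, 1) → (4, -1)

T(p) = (4, -1)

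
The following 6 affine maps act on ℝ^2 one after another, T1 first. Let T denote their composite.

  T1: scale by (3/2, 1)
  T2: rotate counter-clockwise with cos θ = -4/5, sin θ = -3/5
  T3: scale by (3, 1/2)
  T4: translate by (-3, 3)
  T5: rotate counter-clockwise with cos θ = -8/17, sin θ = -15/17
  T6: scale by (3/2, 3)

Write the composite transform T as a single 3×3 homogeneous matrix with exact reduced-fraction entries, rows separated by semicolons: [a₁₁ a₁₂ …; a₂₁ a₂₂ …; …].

T = [1323/680 -9/5 207/34; 864/85 -21/5 63/17; 0 0 1]

T1 = [3/2 0 0; 0 1 0; 0 0 1]
T2·T1 = [-6/5 3/5 0; -9/10 -4/5 0; 0 0 1]
T3·…·T1 = [-18/5 9/5 0; -9/20 -2/5 0; 0 0 1]
T4·…·T1 = [-18/5 9/5 -3; -9/20 -2/5 3; 0 0 1]
T5·…·T1 = [441/340 -6/5 69/17; 288/85 -7/5 21/17; 0 0 1]
T6·…·T1 = [1323/680 -9/5 207/34; 864/85 -21/5 63/17; 0 0 1]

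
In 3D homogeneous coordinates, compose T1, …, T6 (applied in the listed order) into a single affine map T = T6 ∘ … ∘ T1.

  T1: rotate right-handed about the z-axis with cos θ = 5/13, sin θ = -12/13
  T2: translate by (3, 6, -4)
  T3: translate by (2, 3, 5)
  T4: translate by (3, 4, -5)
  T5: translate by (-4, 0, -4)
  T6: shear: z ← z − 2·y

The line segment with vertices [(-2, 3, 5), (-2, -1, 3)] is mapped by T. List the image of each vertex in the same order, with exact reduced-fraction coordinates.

image vertices: (6, 16, -35), (30/13, 188/13, -441/13)

T1 rotate right-handed about the z-axis with cos θ = 5/13, sin θ = -12/13: (-2, 3, 5) → (2, 3, 5); (-2, -1, 3) → (-22/13, 19/13, 3)
T2 translate by (3, 6, -4): (2, 3, 5) → (5, 9, 1); (-22/13, 19/13, 3) → (17/13, 97/13, -1)
T3 translate by (2, 3, 5): (5, 9, 1) → (7, 12, 6); (17/13, 97/13, -1) → (43/13, 136/13, 4)
T4 translate by (3, 4, -5): (7, 12, 6) → (10, 16, 1); (43/13, 136/13, 4) → (82/13, 188/13, -1)
T5 translate by (-4, 0, -4): (10, 16, 1) → (6, 16, -3); (82/13, 188/13, -1) → (30/13, 188/13, -5)
T6 shear: z ← z − 2·y: (6, 16, -3) → (6, 16, -35); (30/13, 188/13, -5) → (30/13, 188/13, -441/13)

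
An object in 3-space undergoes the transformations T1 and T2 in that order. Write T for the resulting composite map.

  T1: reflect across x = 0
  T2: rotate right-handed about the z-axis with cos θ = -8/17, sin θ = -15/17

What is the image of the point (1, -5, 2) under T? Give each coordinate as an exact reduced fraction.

T1 reflect across x = 0: (1, -5, 2) → (-1, -5, 2)
T2 rotate right-handed about the z-axis with cos θ = -8/17, sin θ = -15/17: (-1, -5, 2) → (-67/17, 55/17, 2)

T(p) = (-67/17, 55/17, 2)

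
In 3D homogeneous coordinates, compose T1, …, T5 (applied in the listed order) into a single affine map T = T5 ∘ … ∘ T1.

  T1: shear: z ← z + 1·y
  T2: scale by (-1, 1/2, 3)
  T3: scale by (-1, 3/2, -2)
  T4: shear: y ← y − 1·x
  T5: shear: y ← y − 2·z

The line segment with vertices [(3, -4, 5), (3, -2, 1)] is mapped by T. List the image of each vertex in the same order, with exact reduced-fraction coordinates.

image vertices: (3, 6, -6), (3, -33/2, 6)

T1 shear: z ← z + 1·y: (3, -4, 5) → (3, -4, 1); (3, -2, 1) → (3, -2, -1)
T2 scale by (-1, 1/2, 3): (3, -4, 1) → (-3, -2, 3); (3, -2, -1) → (-3, -1, -3)
T3 scale by (-1, 3/2, -2): (-3, -2, 3) → (3, -3, -6); (-3, -1, -3) → (3, -3/2, 6)
T4 shear: y ← y − 1·x: (3, -3, -6) → (3, -6, -6); (3, -3/2, 6) → (3, -9/2, 6)
T5 shear: y ← y − 2·z: (3, -6, -6) → (3, 6, -6); (3, -9/2, 6) → (3, -33/2, 6)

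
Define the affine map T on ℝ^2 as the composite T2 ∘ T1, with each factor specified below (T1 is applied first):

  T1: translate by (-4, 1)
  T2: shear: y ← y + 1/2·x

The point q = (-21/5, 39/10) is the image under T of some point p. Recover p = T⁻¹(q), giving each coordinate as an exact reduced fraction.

p = (-1/5, 5)

T1 = [1 0 -4; 0 1 1; 0 0 1]
T2·T1 = [1 0 -4; 1/2 1 -1; 0 0 1]
det M = 1; M⁻¹ = [1 0 4; -1/2 1 -1; 0 0 1]
M⁻¹ · (-21/5, 39/10)ᵀ = (-1/5, 5)ᵀ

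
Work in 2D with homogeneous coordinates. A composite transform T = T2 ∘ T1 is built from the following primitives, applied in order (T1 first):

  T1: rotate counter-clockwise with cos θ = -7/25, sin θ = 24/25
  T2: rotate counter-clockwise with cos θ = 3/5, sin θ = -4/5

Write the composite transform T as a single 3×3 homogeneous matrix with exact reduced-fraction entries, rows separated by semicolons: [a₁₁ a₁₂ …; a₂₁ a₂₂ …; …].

T1 = [-7/25 -24/25 0; 24/25 -7/25 0; 0 0 1]
T2·T1 = [3/5 -4/5 0; 4/5 3/5 0; 0 0 1]

T = [3/5 -4/5 0; 4/5 3/5 0; 0 0 1]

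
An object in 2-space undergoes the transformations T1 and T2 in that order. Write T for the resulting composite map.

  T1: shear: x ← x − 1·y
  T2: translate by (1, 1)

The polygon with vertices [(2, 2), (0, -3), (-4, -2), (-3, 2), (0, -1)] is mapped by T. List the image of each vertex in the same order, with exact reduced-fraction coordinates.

T1 shear: x ← x − 1·y: (2, 2) → (0, 2); (0, -3) → (3, -3); (-4, -2) → (-2, -2); (-3, 2) → (-5, 2); (0, -1) → (1, -1)
T2 translate by (1, 1): (0, 2) → (1, 3); (3, -3) → (4, -2); (-2, -2) → (-1, -1); (-5, 2) → (-4, 3); (1, -1) → (2, 0)

image vertices: (1, 3), (4, -2), (-1, -1), (-4, 3), (2, 0)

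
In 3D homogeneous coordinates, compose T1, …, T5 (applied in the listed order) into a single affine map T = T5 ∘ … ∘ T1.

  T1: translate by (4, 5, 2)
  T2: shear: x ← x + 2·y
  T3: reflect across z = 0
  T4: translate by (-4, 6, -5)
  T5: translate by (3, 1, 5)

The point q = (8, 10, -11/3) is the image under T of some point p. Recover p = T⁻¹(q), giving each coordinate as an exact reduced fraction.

T1 = [1 0 0 4; 0 1 0 5; 0 0 1 2; 0 0 0 1]
T2·T1 = [1 2 0 14; 0 1 0 5; 0 0 1 2; 0 0 0 1]
T3·…·T1 = [1 2 0 14; 0 1 0 5; 0 0 -1 -2; 0 0 0 1]
T4·…·T1 = [1 2 0 10; 0 1 0 11; 0 0 -1 -7; 0 0 0 1]
T5·…·T1 = [1 2 0 13; 0 1 0 12; 0 0 -1 -2; 0 0 0 1]
det M = -1; M⁻¹ = [1 -2 0 11; 0 1 0 -12; 0 0 -1 -2; 0 0 0 1]
M⁻¹ · (8, 10, -11/3)ᵀ = (-1, -2, 5/3)ᵀ

p = (-1, -2, 5/3)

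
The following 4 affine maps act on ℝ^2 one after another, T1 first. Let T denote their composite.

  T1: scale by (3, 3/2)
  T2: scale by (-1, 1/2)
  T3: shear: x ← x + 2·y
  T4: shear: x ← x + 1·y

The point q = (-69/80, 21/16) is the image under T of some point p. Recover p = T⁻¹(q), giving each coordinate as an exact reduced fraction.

T1 = [3 0 0; 0 3/2 0; 0 0 1]
T2·T1 = [-3 0 0; 0 3/4 0; 0 0 1]
T3·…·T1 = [-3 3/2 0; 0 3/4 0; 0 0 1]
T4·…·T1 = [-3 9/4 0; 0 3/4 0; 0 0 1]
det M = -9/4; M⁻¹ = [-1/3 1 0; 0 4/3 0; 0 0 1]
M⁻¹ · (-69/80, 21/16)ᵀ = (8/5, 7/4)ᵀ

p = (8/5, 7/4)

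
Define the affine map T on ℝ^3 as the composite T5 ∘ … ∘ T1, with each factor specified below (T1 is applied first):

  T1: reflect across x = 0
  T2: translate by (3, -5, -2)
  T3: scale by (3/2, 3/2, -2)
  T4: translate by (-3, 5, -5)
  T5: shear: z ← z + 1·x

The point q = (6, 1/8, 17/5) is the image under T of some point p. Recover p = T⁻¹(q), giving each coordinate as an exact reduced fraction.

p = (-3, 7/4, 4/5)

T1 = [-1 0 0 0; 0 1 0 0; 0 0 1 0; 0 0 0 1]
T2·T1 = [-1 0 0 3; 0 1 0 -5; 0 0 1 -2; 0 0 0 1]
T3·…·T1 = [-3/2 0 0 9/2; 0 3/2 0 -15/2; 0 0 -2 4; 0 0 0 1]
T4·…·T1 = [-3/2 0 0 3/2; 0 3/2 0 -5/2; 0 0 -2 -1; 0 0 0 1]
T5·…·T1 = [-3/2 0 0 3/2; 0 3/2 0 -5/2; -3/2 0 -2 1/2; 0 0 0 1]
det M = 9/2; M⁻¹ = [-2/3 0 0 1; 0 2/3 0 5/3; 1/2 0 -1/2 -1/2; 0 0 0 1]
M⁻¹ · (6, 1/8, 17/5)ᵀ = (-3, 7/4, 4/5)ᵀ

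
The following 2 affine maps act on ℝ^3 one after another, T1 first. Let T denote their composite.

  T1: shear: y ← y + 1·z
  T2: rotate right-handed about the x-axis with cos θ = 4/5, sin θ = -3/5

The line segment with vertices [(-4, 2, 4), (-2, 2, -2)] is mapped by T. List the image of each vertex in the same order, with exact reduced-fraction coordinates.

T1 shear: y ← y + 1·z: (-4, 2, 4) → (-4, 6, 4); (-2, 2, -2) → (-2, 0, -2)
T2 rotate right-handed about the x-axis with cos θ = 4/5, sin θ = -3/5: (-4, 6, 4) → (-4, 36/5, -2/5); (-2, 0, -2) → (-2, -6/5, -8/5)

image vertices: (-4, 36/5, -2/5), (-2, -6/5, -8/5)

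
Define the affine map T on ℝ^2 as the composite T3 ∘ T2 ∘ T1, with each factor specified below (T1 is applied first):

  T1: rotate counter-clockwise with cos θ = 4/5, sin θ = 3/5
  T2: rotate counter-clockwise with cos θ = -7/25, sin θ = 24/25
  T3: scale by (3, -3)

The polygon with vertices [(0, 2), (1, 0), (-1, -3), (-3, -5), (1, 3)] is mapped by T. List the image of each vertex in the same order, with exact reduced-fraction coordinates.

T1 rotate counter-clockwise with cos θ = 4/5, sin θ = 3/5: (0, 2) → (-6/5, 8/5); (1, 0) → (4/5, 3/5); (-1, -3) → (1, -3); (-3, -5) → (3/5, -29/5); (1, 3) → (-1, 3)
T2 rotate counter-clockwise with cos θ = -7/25, sin θ = 24/25: (-6/5, 8/5) → (-6/5, -8/5); (4/5, 3/5) → (-4/5, 3/5); (1, -3) → (13/5, 9/5); (3/5, -29/5) → (27/5, 11/5); (-1, 3) → (-13/5, -9/5)
T3 scale by (3, -3): (-6/5, -8/5) → (-18/5, 24/5); (-4/5, 3/5) → (-12/5, -9/5); (13/5, 9/5) → (39/5, -27/5); (27/5, 11/5) → (81/5, -33/5); (-13/5, -9/5) → (-39/5, 27/5)

image vertices: (-18/5, 24/5), (-12/5, -9/5), (39/5, -27/5), (81/5, -33/5), (-39/5, 27/5)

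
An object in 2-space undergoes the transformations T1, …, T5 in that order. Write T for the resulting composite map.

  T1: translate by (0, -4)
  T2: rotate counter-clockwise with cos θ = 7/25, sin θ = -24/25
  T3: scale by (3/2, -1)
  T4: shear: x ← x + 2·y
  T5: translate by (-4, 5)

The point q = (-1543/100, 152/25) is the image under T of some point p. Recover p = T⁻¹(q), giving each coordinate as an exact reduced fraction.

p = (-3/2, -5)

T1 = [1 0 0; 0 1 -4; 0 0 1]
T2·T1 = [7/25 24/25 -96/25; -24/25 7/25 -28/25; 0 0 1]
T3·…·T1 = [21/50 36/25 -144/25; 24/25 -7/25 28/25; 0 0 1]
T4·…·T1 = [117/50 22/25 -88/25; 24/25 -7/25 28/25; 0 0 1]
T5·…·T1 = [117/50 22/25 -188/25; 24/25 -7/25 153/25; 0 0 1]
det M = -3/2; M⁻¹ = [14/75 44/75 -164/75; 16/25 -39/25 359/25; 0 0 1]
M⁻¹ · (-1543/100, 152/25)ᵀ = (-3/2, -5)ᵀ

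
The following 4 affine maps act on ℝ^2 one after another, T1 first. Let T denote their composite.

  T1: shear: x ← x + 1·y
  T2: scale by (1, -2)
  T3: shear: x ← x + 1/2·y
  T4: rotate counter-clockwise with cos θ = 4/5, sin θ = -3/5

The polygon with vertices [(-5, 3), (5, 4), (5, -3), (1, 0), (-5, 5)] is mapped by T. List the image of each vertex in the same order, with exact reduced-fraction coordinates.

image vertices: (-38/5, -9/5), (-4/5, -47/5), (38/5, 9/5), (4/5, -3/5), (-10, -5)

T1 shear: x ← x + 1·y: (-5, 3) → (-2, 3); (5, 4) → (9, 4); (5, -3) → (2, -3); (1, 0) → (1, 0); (-5, 5) → (0, 5)
T2 scale by (1, -2): (-2, 3) → (-2, -6); (9, 4) → (9, -8); (2, -3) → (2, 6); (1, 0) → (1, 0); (0, 5) → (0, -10)
T3 shear: x ← x + 1/2·y: (-2, -6) → (-5, -6); (9, -8) → (5, -8); (2, 6) → (5, 6); (1, 0) → (1, 0); (0, -10) → (-5, -10)
T4 rotate counter-clockwise with cos θ = 4/5, sin θ = -3/5: (-5, -6) → (-38/5, -9/5); (5, -8) → (-4/5, -47/5); (5, 6) → (38/5, 9/5); (1, 0) → (4/5, -3/5); (-5, -10) → (-10, -5)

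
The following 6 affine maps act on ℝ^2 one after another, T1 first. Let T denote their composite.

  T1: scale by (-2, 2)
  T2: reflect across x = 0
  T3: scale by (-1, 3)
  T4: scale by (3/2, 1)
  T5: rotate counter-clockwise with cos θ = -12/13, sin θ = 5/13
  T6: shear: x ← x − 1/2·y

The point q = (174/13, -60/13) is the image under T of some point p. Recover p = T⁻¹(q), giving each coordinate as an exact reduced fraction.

T1 = [-2 0 0; 0 2 0; 0 0 1]
T2·T1 = [2 0 0; 0 2 0; 0 0 1]
T3·…·T1 = [-2 0 0; 0 6 0; 0 0 1]
T4·…·T1 = [-3 0 0; 0 6 0; 0 0 1]
T5·…·T1 = [36/13 -30/13 0; -15/13 -72/13 0; 0 0 1]
T6·…·T1 = [87/26 6/13 0; -15/13 -72/13 0; 0 0 1]
det M = -18; M⁻¹ = [4/13 1/39 0; -5/78 -29/156 0; 0 0 1]
M⁻¹ · (174/13, -60/13)ᵀ = (4, 0)ᵀ

p = (4, 0)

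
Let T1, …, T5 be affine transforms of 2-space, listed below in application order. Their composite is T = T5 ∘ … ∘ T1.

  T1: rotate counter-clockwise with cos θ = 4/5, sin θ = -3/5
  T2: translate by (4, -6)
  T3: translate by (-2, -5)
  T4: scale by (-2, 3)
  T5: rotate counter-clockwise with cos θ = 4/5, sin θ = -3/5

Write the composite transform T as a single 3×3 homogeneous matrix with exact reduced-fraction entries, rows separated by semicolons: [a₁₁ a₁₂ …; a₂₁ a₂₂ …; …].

T1 = [4/5 3/5 0; -3/5 4/5 0; 0 0 1]
T2·T1 = [4/5 3/5 4; -3/5 4/5 -6; 0 0 1]
T3·…·T1 = [4/5 3/5 2; -3/5 4/5 -11; 0 0 1]
T4·…·T1 = [-8/5 -6/5 -4; -9/5 12/5 -33; 0 0 1]
T5·…·T1 = [-59/25 12/25 -23; -12/25 66/25 -24; 0 0 1]

T = [-59/25 12/25 -23; -12/25 66/25 -24; 0 0 1]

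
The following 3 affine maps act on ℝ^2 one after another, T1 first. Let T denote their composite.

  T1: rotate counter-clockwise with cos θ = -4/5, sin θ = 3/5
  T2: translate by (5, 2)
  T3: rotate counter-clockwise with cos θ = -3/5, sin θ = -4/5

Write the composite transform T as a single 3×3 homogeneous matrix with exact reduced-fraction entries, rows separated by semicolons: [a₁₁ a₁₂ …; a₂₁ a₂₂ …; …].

T1 = [-4/5 -3/5 0; 3/5 -4/5 0; 0 0 1]
T2·T1 = [-4/5 -3/5 5; 3/5 -4/5 2; 0 0 1]
T3·…·T1 = [24/25 -7/25 -7/5; 7/25 24/25 -26/5; 0 0 1]

T = [24/25 -7/25 -7/5; 7/25 24/25 -26/5; 0 0 1]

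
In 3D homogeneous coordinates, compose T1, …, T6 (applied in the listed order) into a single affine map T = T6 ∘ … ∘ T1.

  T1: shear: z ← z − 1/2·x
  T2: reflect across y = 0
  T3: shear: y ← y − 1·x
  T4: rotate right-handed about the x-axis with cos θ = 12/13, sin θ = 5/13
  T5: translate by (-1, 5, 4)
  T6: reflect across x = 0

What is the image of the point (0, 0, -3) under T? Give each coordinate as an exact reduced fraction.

T1 shear: z ← z − 1/2·x: (0, 0, -3) → (0, 0, -3)
T2 reflect across y = 0: (0, 0, -3) → (0, 0, -3)
T3 shear: y ← y − 1·x: (0, 0, -3) → (0, 0, -3)
T4 rotate right-handed about the x-axis with cos θ = 12/13, sin θ = 5/13: (0, 0, -3) → (0, 15/13, -36/13)
T5 translate by (-1, 5, 4): (0, 15/13, -36/13) → (-1, 80/13, 16/13)
T6 reflect across x = 0: (-1, 80/13, 16/13) → (1, 80/13, 16/13)

T(p) = (1, 80/13, 16/13)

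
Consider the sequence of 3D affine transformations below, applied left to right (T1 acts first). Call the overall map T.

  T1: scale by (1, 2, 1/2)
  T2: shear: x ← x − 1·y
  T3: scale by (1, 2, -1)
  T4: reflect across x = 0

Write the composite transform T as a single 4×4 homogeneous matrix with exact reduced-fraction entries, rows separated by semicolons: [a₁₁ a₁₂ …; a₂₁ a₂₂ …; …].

T = [-1 2 0 0; 0 4 0 0; 0 0 -1/2 0; 0 0 0 1]

T1 = [1 0 0 0; 0 2 0 0; 0 0 1/2 0; 0 0 0 1]
T2·T1 = [1 -2 0 0; 0 2 0 0; 0 0 1/2 0; 0 0 0 1]
T3·…·T1 = [1 -2 0 0; 0 4 0 0; 0 0 -1/2 0; 0 0 0 1]
T4·…·T1 = [-1 2 0 0; 0 4 0 0; 0 0 -1/2 0; 0 0 0 1]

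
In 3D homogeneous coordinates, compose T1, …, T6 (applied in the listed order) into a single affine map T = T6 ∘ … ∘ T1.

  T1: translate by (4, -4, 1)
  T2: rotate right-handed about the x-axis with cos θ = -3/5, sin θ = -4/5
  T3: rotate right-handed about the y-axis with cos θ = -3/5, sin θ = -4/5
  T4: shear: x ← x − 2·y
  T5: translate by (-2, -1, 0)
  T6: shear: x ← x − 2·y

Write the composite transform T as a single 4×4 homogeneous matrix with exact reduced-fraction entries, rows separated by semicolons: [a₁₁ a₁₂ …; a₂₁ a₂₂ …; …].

T1 = [1 0 0 4; 0 1 0 -4; 0 0 1 1; 0 0 0 1]
T2·T1 = [1 0 0 4; 0 -3/5 4/5 16/5; 0 -4/5 -3/5 13/5; 0 0 0 1]
T3·…·T1 = [-3/5 16/25 12/25 -112/25; 0 -3/5 4/5 16/5; 4/5 12/25 9/25 41/25; 0 0 0 1]
T4·…·T1 = [-3/5 46/25 -28/25 -272/25; 0 -3/5 4/5 16/5; 4/5 12/25 9/25 41/25; 0 0 0 1]
T5·…·T1 = [-3/5 46/25 -28/25 -322/25; 0 -3/5 4/5 11/5; 4/5 12/25 9/25 41/25; 0 0 0 1]
T6·…·T1 = [-3/5 76/25 -68/25 -432/25; 0 -3/5 4/5 11/5; 4/5 12/25 9/25 41/25; 0 0 0 1]

T = [-3/5 76/25 -68/25 -432/25; 0 -3/5 4/5 11/5; 4/5 12/25 9/25 41/25; 0 0 0 1]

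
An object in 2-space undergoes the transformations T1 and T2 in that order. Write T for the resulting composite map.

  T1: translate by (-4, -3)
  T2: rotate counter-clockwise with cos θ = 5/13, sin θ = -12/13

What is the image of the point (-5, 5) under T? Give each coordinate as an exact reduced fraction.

T(p) = (-21/13, 118/13)

T1 translate by (-4, -3): (-5, 5) → (-9, 2)
T2 rotate counter-clockwise with cos θ = 5/13, sin θ = -12/13: (-9, 2) → (-21/13, 118/13)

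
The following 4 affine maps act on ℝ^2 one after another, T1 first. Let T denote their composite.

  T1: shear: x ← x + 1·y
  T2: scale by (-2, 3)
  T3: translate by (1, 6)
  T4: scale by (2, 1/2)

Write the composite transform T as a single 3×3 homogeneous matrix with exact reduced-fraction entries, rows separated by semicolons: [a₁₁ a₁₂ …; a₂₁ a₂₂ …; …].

T = [-4 -4 2; 0 3/2 3; 0 0 1]

T1 = [1 1 0; 0 1 0; 0 0 1]
T2·T1 = [-2 -2 0; 0 3 0; 0 0 1]
T3·…·T1 = [-2 -2 1; 0 3 6; 0 0 1]
T4·…·T1 = [-4 -4 2; 0 3/2 3; 0 0 1]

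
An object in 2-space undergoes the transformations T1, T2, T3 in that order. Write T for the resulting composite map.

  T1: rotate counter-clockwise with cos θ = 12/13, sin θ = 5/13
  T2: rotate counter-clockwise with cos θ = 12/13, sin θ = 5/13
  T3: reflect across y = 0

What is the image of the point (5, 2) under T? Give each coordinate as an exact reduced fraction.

T(p) = (355/169, -838/169)

T1 rotate counter-clockwise with cos θ = 12/13, sin θ = 5/13: (5, 2) → (50/13, 49/13)
T2 rotate counter-clockwise with cos θ = 12/13, sin θ = 5/13: (50/13, 49/13) → (355/169, 838/169)
T3 reflect across y = 0: (355/169, 838/169) → (355/169, -838/169)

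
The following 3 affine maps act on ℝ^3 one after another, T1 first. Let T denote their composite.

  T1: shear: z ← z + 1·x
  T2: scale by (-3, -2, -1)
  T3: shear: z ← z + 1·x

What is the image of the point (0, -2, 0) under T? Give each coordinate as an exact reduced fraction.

T(p) = (0, 4, 0)

T1 shear: z ← z + 1·x: (0, -2, 0) → (0, -2, 0)
T2 scale by (-3, -2, -1): (0, -2, 0) → (0, 4, 0)
T3 shear: z ← z + 1·x: (0, 4, 0) → (0, 4, 0)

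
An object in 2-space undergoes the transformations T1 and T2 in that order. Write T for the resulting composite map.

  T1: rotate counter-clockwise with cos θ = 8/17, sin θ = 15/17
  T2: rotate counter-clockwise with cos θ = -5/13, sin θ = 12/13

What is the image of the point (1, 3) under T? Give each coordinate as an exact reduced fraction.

T1 rotate counter-clockwise with cos θ = 8/17, sin θ = 15/17: (1, 3) → (-37/17, 39/17)
T2 rotate counter-clockwise with cos θ = -5/13, sin θ = 12/13: (-37/17, 39/17) → (-283/221, -639/221)

T(p) = (-283/221, -639/221)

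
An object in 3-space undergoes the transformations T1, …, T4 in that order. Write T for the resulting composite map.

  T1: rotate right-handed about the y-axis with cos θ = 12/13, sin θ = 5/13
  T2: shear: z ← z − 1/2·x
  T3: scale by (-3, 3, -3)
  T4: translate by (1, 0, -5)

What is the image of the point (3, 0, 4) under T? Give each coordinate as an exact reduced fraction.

T1 rotate right-handed about the y-axis with cos θ = 12/13, sin θ = 5/13: (3, 0, 4) → (56/13, 0, 33/13)
T2 shear: z ← z − 1/2·x: (56/13, 0, 33/13) → (56/13, 0, 5/13)
T3 scale by (-3, 3, -3): (56/13, 0, 5/13) → (-168/13, 0, -15/13)
T4 translate by (1, 0, -5): (-168/13, 0, -15/13) → (-155/13, 0, -80/13)

T(p) = (-155/13, 0, -80/13)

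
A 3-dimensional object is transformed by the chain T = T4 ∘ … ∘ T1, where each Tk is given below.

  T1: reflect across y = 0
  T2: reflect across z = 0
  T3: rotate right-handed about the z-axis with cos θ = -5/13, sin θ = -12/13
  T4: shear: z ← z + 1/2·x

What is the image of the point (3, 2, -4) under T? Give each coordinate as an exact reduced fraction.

T1 reflect across y = 0: (3, 2, -4) → (3, -2, -4)
T2 reflect across z = 0: (3, -2, -4) → (3, -2, 4)
T3 rotate right-handed about the z-axis with cos θ = -5/13, sin θ = -12/13: (3, -2, 4) → (-3, -2, 4)
T4 shear: z ← z + 1/2·x: (-3, -2, 4) → (-3, -2, 5/2)

T(p) = (-3, -2, 5/2)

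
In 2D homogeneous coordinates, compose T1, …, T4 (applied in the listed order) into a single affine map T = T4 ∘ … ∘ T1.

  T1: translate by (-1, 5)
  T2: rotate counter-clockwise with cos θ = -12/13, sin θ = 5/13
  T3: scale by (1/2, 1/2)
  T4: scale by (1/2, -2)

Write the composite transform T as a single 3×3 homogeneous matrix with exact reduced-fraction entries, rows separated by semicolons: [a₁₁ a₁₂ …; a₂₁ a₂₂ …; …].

T1 = [1 0 -1; 0 1 5; 0 0 1]
T2·T1 = [-12/13 -5/13 -1; 5/13 -12/13 -5; 0 0 1]
T3·…·T1 = [-6/13 -5/26 -1/2; 5/26 -6/13 -5/2; 0 0 1]
T4·…·T1 = [-3/13 -5/52 -1/4; -5/13 12/13 5; 0 0 1]

T = [-3/13 -5/52 -1/4; -5/13 12/13 5; 0 0 1]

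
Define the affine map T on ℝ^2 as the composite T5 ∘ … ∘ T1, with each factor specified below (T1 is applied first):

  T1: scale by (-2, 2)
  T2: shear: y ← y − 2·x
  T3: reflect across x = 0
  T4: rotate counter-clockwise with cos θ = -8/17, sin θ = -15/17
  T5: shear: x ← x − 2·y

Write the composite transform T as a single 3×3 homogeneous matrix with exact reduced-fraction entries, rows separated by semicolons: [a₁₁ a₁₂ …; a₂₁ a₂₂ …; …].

T1 = [-2 0 0; 0 2 0; 0 0 1]
T2·T1 = [-2 0 0; 4 2 0; 0 0 1]
T3·…·T1 = [2 0 0; 4 2 0; 0 0 1]
T4·…·T1 = [44/17 30/17 0; -62/17 -16/17 0; 0 0 1]
T5·…·T1 = [168/17 62/17 0; -62/17 -16/17 0; 0 0 1]

T = [168/17 62/17 0; -62/17 -16/17 0; 0 0 1]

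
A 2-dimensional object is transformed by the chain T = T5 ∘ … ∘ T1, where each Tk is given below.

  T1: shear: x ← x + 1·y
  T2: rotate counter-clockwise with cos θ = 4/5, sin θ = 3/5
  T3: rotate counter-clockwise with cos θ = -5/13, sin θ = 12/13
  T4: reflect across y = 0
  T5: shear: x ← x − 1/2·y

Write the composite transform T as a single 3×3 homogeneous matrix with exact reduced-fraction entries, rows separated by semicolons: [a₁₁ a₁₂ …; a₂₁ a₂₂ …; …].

T1 = [1 1 0; 0 1 0; 0 0 1]
T2·T1 = [4/5 1/5 0; 3/5 7/5 0; 0 0 1]
T3·…·T1 = [-56/65 -89/65 0; 33/65 -23/65 0; 0 0 1]
T4·…·T1 = [-56/65 -89/65 0; -33/65 23/65 0; 0 0 1]
T5·…·T1 = [-79/130 -201/130 0; -33/65 23/65 0; 0 0 1]

T = [-79/130 -201/130 0; -33/65 23/65 0; 0 0 1]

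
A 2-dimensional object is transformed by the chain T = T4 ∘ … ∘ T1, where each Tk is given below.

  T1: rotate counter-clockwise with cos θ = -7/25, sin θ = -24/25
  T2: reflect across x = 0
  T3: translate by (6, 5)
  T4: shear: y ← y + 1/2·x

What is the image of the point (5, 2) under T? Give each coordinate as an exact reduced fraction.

T(p) = (137/25, 119/50)

T1 rotate counter-clockwise with cos θ = -7/25, sin θ = -24/25: (5, 2) → (13/25, -134/25)
T2 reflect across x = 0: (13/25, -134/25) → (-13/25, -134/25)
T3 translate by (6, 5): (-13/25, -134/25) → (137/25, -9/25)
T4 shear: y ← y + 1/2·x: (137/25, -9/25) → (137/25, 119/50)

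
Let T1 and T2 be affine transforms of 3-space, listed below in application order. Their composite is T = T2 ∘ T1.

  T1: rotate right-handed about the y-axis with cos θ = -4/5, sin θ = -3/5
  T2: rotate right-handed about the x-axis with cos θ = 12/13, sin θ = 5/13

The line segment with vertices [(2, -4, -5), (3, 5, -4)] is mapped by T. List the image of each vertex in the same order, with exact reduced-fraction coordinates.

T1 rotate right-handed about the y-axis with cos θ = -4/5, sin θ = -3/5: (2, -4, -5) → (7/5, -4, 26/5); (3, 5, -4) → (0, 5, 5)
T2 rotate right-handed about the x-axis with cos θ = 12/13, sin θ = 5/13: (7/5, -4, 26/5) → (7/5, -74/13, 212/65); (0, 5, 5) → (0, 35/13, 85/13)

image vertices: (7/5, -74/13, 212/65), (0, 35/13, 85/13)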